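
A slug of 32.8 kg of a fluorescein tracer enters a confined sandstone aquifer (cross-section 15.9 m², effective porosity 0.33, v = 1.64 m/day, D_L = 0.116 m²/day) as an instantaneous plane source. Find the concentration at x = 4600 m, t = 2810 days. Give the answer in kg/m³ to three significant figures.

0.0925 kg/m³

For an instantaneous plane source, C(x,t) = M/(n_e·A·√(4πDt)) · exp(−(x−vt)²/(4Dt)), with n_e·A the pore (flow) area.
Plume center vt = 1.64 × 2810 = 4608.4 m, so the well at 4600 m is 8.4 m upgradient of the peak.
√(4πDt) = 64.00 m, giving peak height M/(n_e·A·√(4πDt)) = 32.8/(0.33 × 15.9 × 64.00) = 0.09767 kg/m³.
(x−vt)²/(4Dt) = (-8.4)²/(4 × 0.116 × 2810) = 0.05412; exp(−0.05412) = 0.9473.
C = 0.09767 × 0.9473 = 0.0925 kg/m³.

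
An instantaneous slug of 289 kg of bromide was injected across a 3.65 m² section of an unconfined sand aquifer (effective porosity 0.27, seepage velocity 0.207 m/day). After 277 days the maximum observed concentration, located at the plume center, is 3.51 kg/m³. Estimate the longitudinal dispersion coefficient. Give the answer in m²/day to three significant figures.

2.01 m²/day

At the plume center C_max = M/(n_e·A·√(4πDt)), so D = M²/(4πt·(n_e·A·C_max)²).
n_e·A·C_max = 0.27 × 3.65 × 3.51 = 3.459 kg/m.
D = 289²/(4π × 277 × 3.459²) = 2.01 m²/day.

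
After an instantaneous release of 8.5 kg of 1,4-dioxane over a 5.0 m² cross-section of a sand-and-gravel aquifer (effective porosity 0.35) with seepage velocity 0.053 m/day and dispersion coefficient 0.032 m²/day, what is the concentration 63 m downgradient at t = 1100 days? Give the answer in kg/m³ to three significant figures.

For an instantaneous plane source, C(x,t) = M/(n_e·A·√(4πDt)) · exp(−(x−vt)²/(4Dt)), with n_e·A the pore (flow) area.
Plume center vt = 0.053 × 1100 = 58.3 m, so the well at 63 m is 4.7 m downgradient of the peak.
√(4πDt) = 21.03 m, giving peak height M/(n_e·A·√(4πDt)) = 8.5/(0.35 × 5.0 × 21.03) = 0.2310 kg/m³.
(x−vt)²/(4Dt) = (4.7)²/(4 × 0.032 × 1100) = 0.1569; exp(−0.1569) = 0.8548.
C = 0.2310 × 0.8548 = 0.197 kg/m³.

0.197 kg/m³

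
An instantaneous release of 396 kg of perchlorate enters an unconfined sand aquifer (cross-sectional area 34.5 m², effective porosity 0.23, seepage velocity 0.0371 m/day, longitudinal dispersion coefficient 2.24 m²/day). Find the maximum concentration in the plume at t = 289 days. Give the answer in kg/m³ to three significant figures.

0.553 kg/m³

The peak of an instantaneous 1D plume sits at x = vt; there the Gaussian factor is 1 and C_max = M/(n_e·A·√(4πDt)), where n_e·A is the pore area the mass is dissolved in.
√(4πDt) = √(4π × 2.24 × 289) = 90.19 m, so C_max = 396/(0.23 × 34.5 × 90.19) = 0.553 kg/m³.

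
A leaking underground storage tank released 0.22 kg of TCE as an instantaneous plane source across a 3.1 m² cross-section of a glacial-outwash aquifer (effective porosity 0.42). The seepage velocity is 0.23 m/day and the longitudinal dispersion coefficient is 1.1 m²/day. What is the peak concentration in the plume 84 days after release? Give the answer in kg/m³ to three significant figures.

The peak of an instantaneous 1D plume sits at x = vt; there the Gaussian factor is 1 and C_max = M/(n_e·A·√(4πDt)), where n_e·A is the pore area the mass is dissolved in.
√(4πDt) = √(4π × 1.1 × 84) = 34.08 m, so C_max = 0.22/(0.42 × 3.1 × 34.08) = 0.00496 kg/m³.

0.00496 kg/m³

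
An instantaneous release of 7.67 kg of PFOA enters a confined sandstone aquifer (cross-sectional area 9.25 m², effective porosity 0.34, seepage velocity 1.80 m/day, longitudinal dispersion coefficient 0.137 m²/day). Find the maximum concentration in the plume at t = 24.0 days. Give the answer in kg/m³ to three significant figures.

The peak of an instantaneous 1D plume sits at x = vt; there the Gaussian factor is 1 and C_max = M/(n_e·A·√(4πDt)), where n_e·A is the pore area the mass is dissolved in.
√(4πDt) = √(4π × 0.137 × 24.0) = 6.428 m, so C_max = 7.67/(0.34 × 9.25 × 6.428) = 0.379 kg/m³.

0.379 kg/m³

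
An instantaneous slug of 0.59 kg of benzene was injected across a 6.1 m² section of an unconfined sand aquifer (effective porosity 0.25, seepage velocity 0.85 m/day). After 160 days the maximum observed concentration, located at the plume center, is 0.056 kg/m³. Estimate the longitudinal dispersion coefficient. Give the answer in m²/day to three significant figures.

At the plume center C_max = M/(n_e·A·√(4πDt)), so D = M²/(4πt·(n_e·A·C_max)²).
n_e·A·C_max = 0.25 × 6.1 × 0.056 = 0.08540 kg/m.
D = 0.59²/(4π × 160 × 0.08540²) = 0.0237 m²/day.

0.0237 m²/day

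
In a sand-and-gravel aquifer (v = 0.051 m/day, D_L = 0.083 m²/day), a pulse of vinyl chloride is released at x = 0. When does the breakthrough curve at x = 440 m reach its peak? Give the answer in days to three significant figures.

For the 1D instantaneous-source solution, setting ∂C/∂t = 0 at fixed x gives v²t² + 2Dt − x² = 0, so t = (√(D² + v²x²) − D)/v².
√(D² + v²x²) = √(0.083² + 0.051² × 440²) = 22.44; v² = 0.002601.
t = (22.44 − 0.083)/0.002601 = 8600 days (vs. the pure-advection estimate x/v = 8630 d).

8600 days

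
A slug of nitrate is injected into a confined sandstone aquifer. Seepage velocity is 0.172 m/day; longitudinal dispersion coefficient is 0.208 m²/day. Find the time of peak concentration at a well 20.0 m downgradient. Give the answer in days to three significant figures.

109 days

For the 1D instantaneous-source solution, setting ∂C/∂t = 0 at fixed x gives v²t² + 2Dt − x² = 0, so t = (√(D² + v²x²) − D)/v².
√(D² + v²x²) = √(0.208² + 0.172² × 20.0²) = 3.446; v² = 0.029584.
t = (3.446 − 0.208)/0.029584 = 109 days (vs. the pure-advection estimate x/v = 116 d).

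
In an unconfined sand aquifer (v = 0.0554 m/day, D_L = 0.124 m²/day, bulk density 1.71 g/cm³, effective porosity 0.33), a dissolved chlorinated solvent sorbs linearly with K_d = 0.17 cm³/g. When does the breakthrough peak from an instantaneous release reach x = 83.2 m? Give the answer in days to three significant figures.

Retardation factor R = 1 + ρ_b·K_d/n = 1 + 1.71 × 0.17/0.33 = 1.881.
Sorption retards both mechanisms: v_R = v/R = 0.02945 m/day, D_R = D/R = 0.06592 m²/day.
Peak time from v_R²t² + 2D_R t − x² = 0: t = (√(D_R² + v_R²x²) − D_R)/v_R².
√(D_R² + v_R²x²) = √(0.06592² + 0.02945² × 83.2²) = 2.451; v_R² = 0.0008673.
t = (2.451 − 0.06592)/0.0008673 = 2750 days.

2750 days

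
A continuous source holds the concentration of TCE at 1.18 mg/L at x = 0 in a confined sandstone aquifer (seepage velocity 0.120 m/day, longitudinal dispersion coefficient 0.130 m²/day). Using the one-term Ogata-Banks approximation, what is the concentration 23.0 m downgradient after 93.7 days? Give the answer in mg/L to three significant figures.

For a continuous step input, C/C₀ ≈ ½·erfc((x−vt)/(2√(Dt))).
vt = 0.120 × 93.7 = 11.244 m and 2√(Dt) = 2√(0.130 × 93.7) = 6.980 m.
Argument (x−vt)/(2√(Dt)) = (23.0 − 11.244)/6.980 = 1.684; ½·erfc(1.684) = 0.008620.
C = 1.18 × 0.008620 = 0.0102 mg/L.

0.0102 mg/L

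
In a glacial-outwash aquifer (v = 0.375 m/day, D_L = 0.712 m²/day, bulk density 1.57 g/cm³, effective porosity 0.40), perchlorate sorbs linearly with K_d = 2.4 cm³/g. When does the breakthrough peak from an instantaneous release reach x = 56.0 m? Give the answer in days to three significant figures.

1500 days

Retardation factor R = 1 + ρ_b·K_d/n = 1 + 1.57 × 2.4/0.40 = 10.42.
Sorption retards both mechanisms: v_R = v/R = 0.03599 m/day, D_R = D/R = 0.06833 m²/day.
Peak time from v_R²t² + 2D_R t − x² = 0: t = (√(D_R² + v_R²x²) − D_R)/v_R².
√(D_R² + v_R²x²) = √(0.06833² + 0.03599² × 56.0²) = 2.017; v_R² = 0.001295.
t = (2.017 − 0.06833)/0.001295 = 1500 days.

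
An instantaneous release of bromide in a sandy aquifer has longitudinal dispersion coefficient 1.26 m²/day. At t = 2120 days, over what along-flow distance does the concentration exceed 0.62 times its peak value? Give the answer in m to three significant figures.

143 m

The plume is Gaussian with σ = √(2Dt) = √(2 × 1.26 × 2120) = 73.09 m.
C/C_peak = exp(−Δx²/(2σ²)) = 0.62 ⇒ Δx = σ·√(−2 ln 0.62) = 73.09 × 0.9778 = 71.47 m.
Width = 2Δx = 143 m.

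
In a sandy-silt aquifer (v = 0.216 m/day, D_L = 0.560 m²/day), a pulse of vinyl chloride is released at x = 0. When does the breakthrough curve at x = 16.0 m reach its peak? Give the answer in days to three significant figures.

63.0 days

For the 1D instantaneous-source solution, setting ∂C/∂t = 0 at fixed x gives v²t² + 2Dt − x² = 0, so t = (√(D² + v²x²) − D)/v².
√(D² + v²x²) = √(0.560² + 0.216² × 16.0²) = 3.501; v² = 0.046656.
t = (3.501 − 0.560)/0.046656 = 63.0 days (vs. the pure-advection estimate x/v = 74.1 d).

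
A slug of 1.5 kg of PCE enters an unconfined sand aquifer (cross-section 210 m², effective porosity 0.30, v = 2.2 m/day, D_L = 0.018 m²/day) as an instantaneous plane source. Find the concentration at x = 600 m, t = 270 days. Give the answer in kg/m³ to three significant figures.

For an instantaneous plane source, C(x,t) = M/(n_e·A·√(4πDt)) · exp(−(x−vt)²/(4Dt)), with n_e·A the pore (flow) area.
Plume center vt = 2.2 × 270 = 594 m, so the well at 600 m is 6 m downgradient of the peak.
√(4πDt) = 7.815 m, giving peak height M/(n_e·A·√(4πDt)) = 1.5/(0.30 × 210 × 7.815) = 0.003047 kg/m³.
(x−vt)²/(4Dt) = (6)²/(4 × 0.018 × 270) = 1.852; exp(−1.852) = 0.1569.
C = 0.003047 × 0.1569 = 0.000478 kg/m³.

0.000478 kg/m³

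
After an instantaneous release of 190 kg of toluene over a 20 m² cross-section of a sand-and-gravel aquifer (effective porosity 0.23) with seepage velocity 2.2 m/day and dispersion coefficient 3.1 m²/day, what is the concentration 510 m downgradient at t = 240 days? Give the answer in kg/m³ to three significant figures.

0.383 kg/m³

For an instantaneous plane source, C(x,t) = M/(n_e·A·√(4πDt)) · exp(−(x−vt)²/(4Dt)), with n_e·A the pore (flow) area.
Plume center vt = 2.2 × 240 = 528 m, so the well at 510 m is 18 m upgradient of the peak.
√(4πDt) = 96.69 m, giving peak height M/(n_e·A·√(4πDt)) = 190/(0.23 × 20 × 96.69) = 0.4272 kg/m³.
(x−vt)²/(4Dt) = (-18)²/(4 × 3.1 × 240) = 0.1089; exp(−0.1089) = 0.8968.
C = 0.4272 × 0.8968 = 0.383 kg/m³.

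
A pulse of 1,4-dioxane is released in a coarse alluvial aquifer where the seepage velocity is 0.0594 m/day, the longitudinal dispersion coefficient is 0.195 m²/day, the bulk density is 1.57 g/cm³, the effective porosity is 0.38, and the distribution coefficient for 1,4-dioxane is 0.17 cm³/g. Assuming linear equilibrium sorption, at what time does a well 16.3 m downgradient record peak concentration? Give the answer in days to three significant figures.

382 days

Retardation factor R = 1 + ρ_b·K_d/n = 1 + 1.57 × 0.17/0.38 = 1.702.
Sorption retards both mechanisms: v_R = v/R = 0.03490 m/day, D_R = D/R = 0.1146 m²/day.
Peak time from v_R²t² + 2D_R t − x² = 0: t = (√(D_R² + v_R²x²) − D_R)/v_R².
√(D_R² + v_R²x²) = √(0.1146² + 0.03490² × 16.3²) = 0.5803; v_R² = 0.001218.
t = (0.5803 − 0.1146)/0.001218 = 382 days.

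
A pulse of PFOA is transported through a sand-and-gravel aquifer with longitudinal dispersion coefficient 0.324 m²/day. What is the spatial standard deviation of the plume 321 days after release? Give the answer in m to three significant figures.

14.4 m

Dispersive spreading gives a Gaussian with σ² = 2Dt; advection only shifts the center.
σ = √(2 × 0.324 × 321) = 14.4 m.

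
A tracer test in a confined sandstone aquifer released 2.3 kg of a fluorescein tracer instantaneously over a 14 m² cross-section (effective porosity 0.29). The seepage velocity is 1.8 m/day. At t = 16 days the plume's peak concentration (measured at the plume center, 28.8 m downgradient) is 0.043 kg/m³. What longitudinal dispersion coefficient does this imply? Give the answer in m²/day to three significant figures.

At the plume center C_max = M/(n_e·A·√(4πDt)), so D = M²/(4πt·(n_e·A·C_max)²).
n_e·A·C_max = 0.29 × 14 × 0.043 = 0.1746 kg/m.
D = 2.3²/(4π × 16 × 0.1746²) = 0.863 m²/day.

0.863 m²/day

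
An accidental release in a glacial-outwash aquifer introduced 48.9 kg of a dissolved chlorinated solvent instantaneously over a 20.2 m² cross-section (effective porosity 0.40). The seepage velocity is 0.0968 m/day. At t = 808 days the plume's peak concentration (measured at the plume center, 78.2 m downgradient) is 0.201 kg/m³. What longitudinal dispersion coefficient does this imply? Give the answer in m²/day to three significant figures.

0.0893 m²/day

At the plume center C_max = M/(n_e·A·√(4πDt)), so D = M²/(4πt·(n_e·A·C_max)²).
n_e·A·C_max = 0.40 × 20.2 × 0.201 = 1.624 kg/m.
D = 48.9²/(4π × 808 × 1.624²) = 0.0893 m²/day.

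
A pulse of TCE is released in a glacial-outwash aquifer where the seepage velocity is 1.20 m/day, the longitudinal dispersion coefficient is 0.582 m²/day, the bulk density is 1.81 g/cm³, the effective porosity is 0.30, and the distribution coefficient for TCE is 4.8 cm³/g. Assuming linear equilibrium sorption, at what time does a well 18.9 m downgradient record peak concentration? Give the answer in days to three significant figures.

460 days

Retardation factor R = 1 + ρ_b·K_d/n = 1 + 1.81 × 4.8/0.30 = 29.96.
Sorption retards both mechanisms: v_R = v/R = 0.04005 m/day, D_R = D/R = 0.01943 m²/day.
Peak time from v_R²t² + 2D_R t − x² = 0: t = (√(D_R² + v_R²x²) − D_R)/v_R².
√(D_R² + v_R²x²) = √(0.01943² + 0.04005² × 18.9²) = 0.7572; v_R² = 0.001604.
t = (0.7572 − 0.01943)/0.001604 = 460 days.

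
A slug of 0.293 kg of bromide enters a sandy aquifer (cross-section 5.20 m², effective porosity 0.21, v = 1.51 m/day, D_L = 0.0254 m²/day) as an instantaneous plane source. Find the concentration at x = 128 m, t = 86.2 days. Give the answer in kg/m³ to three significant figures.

For an instantaneous plane source, C(x,t) = M/(n_e·A·√(4πDt)) · exp(−(x−vt)²/(4Dt)), with n_e·A the pore (flow) area.
Plume center vt = 1.51 × 86.2 = 130.162 m, so the well at 128 m is 2.162 m upgradient of the peak.
√(4πDt) = 5.245 m, giving peak height M/(n_e·A·√(4πDt)) = 0.293/(0.21 × 5.20 × 5.245) = 0.05116 kg/m³.
(x−vt)²/(4Dt) = (-2.162)²/(4 × 0.0254 × 86.2) = 0.5337; exp(−0.5337) = 0.5864.
C = 0.05116 × 0.5864 = 0.0300 kg/m³.

0.0300 kg/m³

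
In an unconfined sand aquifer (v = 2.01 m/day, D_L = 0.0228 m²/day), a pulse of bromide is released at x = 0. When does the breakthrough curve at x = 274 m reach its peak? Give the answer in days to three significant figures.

136 days

For the 1D instantaneous-source solution, setting ∂C/∂t = 0 at fixed x gives v²t² + 2Dt − x² = 0, so t = (√(D² + v²x²) − D)/v².
√(D² + v²x²) = √(0.0228² + 2.01² × 274²) = 550.7; v² = 4.0401.
t = (550.7 − 0.0228)/4.0401 = 136 days (vs. the pure-advection estimate x/v = 136 d).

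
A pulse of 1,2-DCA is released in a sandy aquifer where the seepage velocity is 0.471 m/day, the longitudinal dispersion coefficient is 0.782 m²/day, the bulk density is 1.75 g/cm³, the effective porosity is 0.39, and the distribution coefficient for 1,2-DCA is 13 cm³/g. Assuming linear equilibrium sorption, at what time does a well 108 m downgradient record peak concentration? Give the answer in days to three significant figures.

Retardation factor R = 1 + ρ_b·K_d/n = 1 + 1.75 × 13/0.39 = 59.33.
Sorption retards both mechanisms: v_R = v/R = 0.007939 m/day, D_R = D/R = 0.01318 m²/day.
Peak time from v_R²t² + 2D_R t − x² = 0: t = (√(D_R² + v_R²x²) − D_R)/v_R².
√(D_R² + v_R²x²) = √(0.01318² + 0.007939² × 108²) = 0.8575; v_R² = 6.303e-05.
t = (0.8575 − 0.01318)/6.303e-05 = 13400 days.

13400 days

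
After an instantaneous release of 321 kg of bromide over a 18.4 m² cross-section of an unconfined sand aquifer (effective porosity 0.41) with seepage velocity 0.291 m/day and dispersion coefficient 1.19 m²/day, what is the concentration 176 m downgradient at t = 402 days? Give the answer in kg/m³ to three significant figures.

0.0889 kg/m³

For an instantaneous plane source, C(x,t) = M/(n_e·A·√(4πDt)) · exp(−(x−vt)²/(4Dt)), with n_e·A the pore (flow) area.
Plume center vt = 0.291 × 402 = 116.982 m, so the well at 176 m is 59.018 m downgradient of the peak.
√(4πDt) = 77.53 m, giving peak height M/(n_e·A·√(4πDt)) = 321/(0.41 × 18.4 × 77.53) = 0.5488 kg/m³.
(x−vt)²/(4Dt) = (59.018)²/(4 × 1.19 × 402) = 1.820; exp(−1.820) = 0.1620.
C = 0.5488 × 0.1620 = 0.0889 kg/m³.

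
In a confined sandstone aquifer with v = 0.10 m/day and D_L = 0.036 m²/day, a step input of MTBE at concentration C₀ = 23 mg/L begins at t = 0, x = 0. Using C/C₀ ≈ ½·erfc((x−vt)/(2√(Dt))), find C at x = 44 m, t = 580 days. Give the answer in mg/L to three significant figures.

For a continuous step input, C/C₀ ≈ ½·erfc((x−vt)/(2√(Dt))).
vt = 0.10 × 580 = 58 m and 2√(Dt) = 2√(0.036 × 580) = 9.139 m.
Argument (x−vt)/(2√(Dt)) = (44 − 58)/9.139 = -1.532; ½·erfc(-1.532) = 0.9849.
C = 23 × 0.9849 = 22.7 mg/L.

22.7 mg/L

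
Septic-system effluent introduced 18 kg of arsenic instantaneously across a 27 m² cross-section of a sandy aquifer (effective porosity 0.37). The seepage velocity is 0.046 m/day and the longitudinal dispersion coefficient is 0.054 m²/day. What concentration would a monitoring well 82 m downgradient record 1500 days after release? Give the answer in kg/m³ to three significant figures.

For an instantaneous plane source, C(x,t) = M/(n_e·A·√(4πDt)) · exp(−(x−vt)²/(4Dt)), with n_e·A the pore (flow) area.
Plume center vt = 0.046 × 1500 = 69 m, so the well at 82 m is 13 m downgradient of the peak.
√(4πDt) = 31.90 m, giving peak height M/(n_e·A·√(4πDt)) = 18/(0.37 × 27 × 31.90) = 0.05648 kg/m³.
(x−vt)²/(4Dt) = (13)²/(4 × 0.054 × 1500) = 0.5216; exp(−0.5216) = 0.5936.
C = 0.05648 × 0.5936 = 0.0335 kg/m³.

0.0335 kg/m³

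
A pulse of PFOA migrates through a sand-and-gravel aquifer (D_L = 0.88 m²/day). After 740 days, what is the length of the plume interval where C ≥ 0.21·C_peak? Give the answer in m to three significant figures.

128 m

The plume is Gaussian with σ = √(2Dt) = √(2 × 0.88 × 740) = 36.09 m.
C/C_peak = exp(−Δx²/(2σ²)) = 0.21 ⇒ Δx = σ·√(−2 ln 0.21) = 36.09 × 1.767 = 63.77 m.
Width = 2Δx = 128 m.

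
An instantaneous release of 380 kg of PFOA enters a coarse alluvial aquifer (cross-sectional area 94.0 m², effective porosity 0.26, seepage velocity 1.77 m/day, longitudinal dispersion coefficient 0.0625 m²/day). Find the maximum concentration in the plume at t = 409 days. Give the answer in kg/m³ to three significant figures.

The peak of an instantaneous 1D plume sits at x = vt; there the Gaussian factor is 1 and C_max = M/(n_e·A·√(4πDt)), where n_e·A is the pore area the mass is dissolved in.
√(4πDt) = √(4π × 0.0625 × 409) = 17.92 m, so C_max = 380/(0.26 × 94.0 × 17.92) = 0.868 kg/m³.

0.868 kg/m³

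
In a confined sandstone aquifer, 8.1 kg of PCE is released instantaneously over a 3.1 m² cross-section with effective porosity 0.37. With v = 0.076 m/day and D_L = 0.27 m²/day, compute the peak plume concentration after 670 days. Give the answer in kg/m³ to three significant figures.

The peak of an instantaneous 1D plume sits at x = vt; there the Gaussian factor is 1 and C_max = M/(n_e·A·√(4πDt)), where n_e·A is the pore area the mass is dissolved in.
√(4πDt) = √(4π × 0.27 × 670) = 47.68 m, so C_max = 8.1/(0.37 × 3.1 × 47.68) = 0.148 kg/m³.

0.148 kg/m³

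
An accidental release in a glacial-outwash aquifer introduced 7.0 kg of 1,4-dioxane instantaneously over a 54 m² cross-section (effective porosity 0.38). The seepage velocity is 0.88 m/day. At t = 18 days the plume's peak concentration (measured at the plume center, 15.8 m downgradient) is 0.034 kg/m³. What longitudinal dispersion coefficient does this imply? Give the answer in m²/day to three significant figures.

0.445 m²/day

At the plume center C_max = M/(n_e·A·√(4πDt)), so D = M²/(4πt·(n_e·A·C_max)²).
n_e·A·C_max = 0.38 × 54 × 0.034 = 0.6977 kg/m.
D = 7.0²/(4π × 18 × 0.6977²) = 0.445 m²/day.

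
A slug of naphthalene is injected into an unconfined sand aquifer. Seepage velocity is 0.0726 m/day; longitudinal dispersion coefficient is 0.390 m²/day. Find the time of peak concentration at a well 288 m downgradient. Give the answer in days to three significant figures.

For the 1D instantaneous-source solution, setting ∂C/∂t = 0 at fixed x gives v²t² + 2Dt − x² = 0, so t = (√(D² + v²x²) − D)/v².
√(D² + v²x²) = √(0.390² + 0.0726² × 288²) = 20.91; v² = 0.00527076.
t = (20.91 − 0.390)/0.00527076 = 3890 days (vs. the pure-advection estimate x/v = 3970 d).

3890 days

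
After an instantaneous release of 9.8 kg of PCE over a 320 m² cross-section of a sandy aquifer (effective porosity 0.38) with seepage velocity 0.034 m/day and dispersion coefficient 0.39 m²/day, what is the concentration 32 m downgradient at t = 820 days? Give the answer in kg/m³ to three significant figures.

0.00125 kg/m³

For an instantaneous plane source, C(x,t) = M/(n_e·A·√(4πDt)) · exp(−(x−vt)²/(4Dt)), with n_e·A the pore (flow) area.
Plume center vt = 0.034 × 820 = 27.88 m, so the well at 32 m is 4.12 m downgradient of the peak.
√(4πDt) = 63.39 m, giving peak height M/(n_e·A·√(4πDt)) = 9.8/(0.38 × 320 × 63.39) = 0.001271 kg/m³.
(x−vt)²/(4Dt) = (4.12)²/(4 × 0.39 × 820) = 0.01327; exp(−0.01327) = 0.9868.
C = 0.001271 × 0.9868 = 0.00125 kg/m³.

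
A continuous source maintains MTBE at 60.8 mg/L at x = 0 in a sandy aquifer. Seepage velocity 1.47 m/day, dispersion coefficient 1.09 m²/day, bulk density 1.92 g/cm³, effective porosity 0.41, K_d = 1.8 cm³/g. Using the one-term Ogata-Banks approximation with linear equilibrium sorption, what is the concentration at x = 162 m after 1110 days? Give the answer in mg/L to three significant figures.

Retardation factor R = 1 + ρ_b·K_d/n = 1 + 1.92 × 1.8/0.41 = 9.429.
Sorption retards both mechanisms: v_R = v/R = 0.1559 m/day, D_R = D/R = 0.1156 m²/day.
v_R·t = 0.1559 × 1110 = 173.049 m; 2√(D_R t) = 22.66 m; argument = (162 − 173.049)/22.66 = -0.4876.
C = C₀ × ½·erfc(-0.4876) = 60.8 × 0.7548 = 45.9 mg/L.

45.9 mg/L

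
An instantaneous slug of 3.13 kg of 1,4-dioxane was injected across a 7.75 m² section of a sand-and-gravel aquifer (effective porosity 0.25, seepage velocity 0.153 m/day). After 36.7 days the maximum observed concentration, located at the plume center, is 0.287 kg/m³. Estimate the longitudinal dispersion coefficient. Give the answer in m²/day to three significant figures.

At the plume center C_max = M/(n_e·A·√(4πDt)), so D = M²/(4πt·(n_e·A·C_max)²).
n_e·A·C_max = 0.25 × 7.75 × 0.287 = 0.5561 kg/m.
D = 3.13²/(4π × 36.7 × 0.5561²) = 0.0687 m²/day.

0.0687 m²/day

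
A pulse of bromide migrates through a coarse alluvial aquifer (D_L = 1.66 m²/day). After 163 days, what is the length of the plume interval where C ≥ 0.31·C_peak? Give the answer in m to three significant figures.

71.2 m

The plume is Gaussian with σ = √(2Dt) = √(2 × 1.66 × 163) = 23.26 m.
C/C_peak = exp(−Δx²/(2σ²)) = 0.31 ⇒ Δx = σ·√(−2 ln 0.31) = 23.26 × 1.530 = 35.59 m.
Width = 2Δx = 71.2 m.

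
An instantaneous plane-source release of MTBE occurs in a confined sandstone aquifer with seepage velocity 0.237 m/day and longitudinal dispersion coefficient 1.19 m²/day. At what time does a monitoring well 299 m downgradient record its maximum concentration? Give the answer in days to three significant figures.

1240 days

For the 1D instantaneous-source solution, setting ∂C/∂t = 0 at fixed x gives v²t² + 2Dt − x² = 0, so t = (√(D² + v²x²) − D)/v².
√(D² + v²x²) = √(1.19² + 0.237² × 299²) = 70.87; v² = 0.056169.
t = (70.87 − 1.19)/0.056169 = 1240 days (vs. the pure-advection estimate x/v = 1260 d).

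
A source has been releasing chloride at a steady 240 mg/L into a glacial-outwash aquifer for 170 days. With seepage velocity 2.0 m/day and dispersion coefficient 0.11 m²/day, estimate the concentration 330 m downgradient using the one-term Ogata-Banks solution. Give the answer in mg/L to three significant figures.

228 mg/L

For a continuous step input, C/C₀ ≈ ½·erfc((x−vt)/(2√(Dt))).
vt = 2.0 × 170 = 340 m and 2√(Dt) = 2√(0.11 × 170) = 8.649 m.
Argument (x−vt)/(2√(Dt)) = (330 − 340)/8.649 = -1.156; ½·erfc(-1.156) = 0.9490.
C = 240 × 0.9490 = 228 mg/L.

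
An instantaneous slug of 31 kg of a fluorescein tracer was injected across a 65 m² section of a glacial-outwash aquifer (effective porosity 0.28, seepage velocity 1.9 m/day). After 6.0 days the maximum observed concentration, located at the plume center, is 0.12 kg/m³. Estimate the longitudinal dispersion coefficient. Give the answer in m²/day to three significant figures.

2.67 m²/day

At the plume center C_max = M/(n_e·A·√(4πDt)), so D = M²/(4πt·(n_e·A·C_max)²).
n_e·A·C_max = 0.28 × 65 × 0.12 = 2.184 kg/m.
D = 31²/(4π × 6.0 × 2.184²) = 2.67 m²/day.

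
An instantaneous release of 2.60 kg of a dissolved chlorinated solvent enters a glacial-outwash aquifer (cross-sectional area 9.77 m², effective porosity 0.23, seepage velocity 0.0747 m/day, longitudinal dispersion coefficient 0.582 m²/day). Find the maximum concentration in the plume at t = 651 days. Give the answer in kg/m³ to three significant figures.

The peak of an instantaneous 1D plume sits at x = vt; there the Gaussian factor is 1 and C_max = M/(n_e·A·√(4πDt)), where n_e·A is the pore area the mass is dissolved in.
√(4πDt) = √(4π × 0.582 × 651) = 69.00 m, so C_max = 2.60/(0.23 × 9.77 × 69.00) = 0.0168 kg/m³.

0.0168 kg/m³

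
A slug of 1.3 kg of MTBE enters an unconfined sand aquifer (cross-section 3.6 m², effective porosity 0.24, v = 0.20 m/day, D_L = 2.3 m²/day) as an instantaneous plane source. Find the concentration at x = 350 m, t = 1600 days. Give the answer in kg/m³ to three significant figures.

For an instantaneous plane source, C(x,t) = M/(n_e·A·√(4πDt)) · exp(−(x−vt)²/(4Dt)), with n_e·A the pore (flow) area.
Plume center vt = 0.20 × 1600 = 320 m, so the well at 350 m is 30 m downgradient of the peak.
√(4πDt) = 215.0 m, giving peak height M/(n_e·A·√(4πDt)) = 1.3/(0.24 × 3.6 × 215.0) = 0.006998 kg/m³.
(x−vt)²/(4Dt) = (30)²/(4 × 2.3 × 1600) = 0.06114; exp(−0.06114) = 0.9407.
C = 0.006998 × 0.9407 = 0.00658 kg/m³.

0.00658 kg/m³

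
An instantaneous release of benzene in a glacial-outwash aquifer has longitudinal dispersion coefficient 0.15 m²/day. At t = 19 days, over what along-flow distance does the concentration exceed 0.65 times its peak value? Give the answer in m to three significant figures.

The plume is Gaussian with σ = √(2Dt) = √(2 × 0.15 × 19) = 2.387 m.
C/C_peak = exp(−Δx²/(2σ²)) = 0.65 ⇒ Δx = σ·√(−2 ln 0.65) = 2.387 × 0.9282 = 2.216 m.
Width = 2Δx = 4.43 m.

4.43 m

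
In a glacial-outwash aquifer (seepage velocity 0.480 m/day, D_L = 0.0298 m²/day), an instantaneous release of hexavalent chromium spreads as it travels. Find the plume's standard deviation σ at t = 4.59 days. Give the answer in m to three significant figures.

Dispersive spreading gives a Gaussian with σ² = 2Dt; advection only shifts the center.
σ = √(2 × 0.0298 × 4.59) = 0.523 m.

0.523 m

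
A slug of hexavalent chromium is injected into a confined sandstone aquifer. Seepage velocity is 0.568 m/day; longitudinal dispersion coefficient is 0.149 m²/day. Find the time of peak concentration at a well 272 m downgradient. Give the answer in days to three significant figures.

478 days

For the 1D instantaneous-source solution, setting ∂C/∂t = 0 at fixed x gives v²t² + 2Dt − x² = 0, so t = (√(D² + v²x²) − D)/v².
√(D² + v²x²) = √(0.149² + 0.568² × 272²) = 154.5; v² = 0.322624.
t = (154.5 − 0.149)/0.322624 = 478 days (vs. the pure-advection estimate x/v = 479 d).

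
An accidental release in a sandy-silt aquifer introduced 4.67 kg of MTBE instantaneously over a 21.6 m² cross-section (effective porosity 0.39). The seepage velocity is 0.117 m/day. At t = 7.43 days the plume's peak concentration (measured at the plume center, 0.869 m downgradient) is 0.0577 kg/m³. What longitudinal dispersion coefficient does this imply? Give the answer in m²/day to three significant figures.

At the plume center C_max = M/(n_e·A·√(4πDt)), so D = M²/(4πt·(n_e·A·C_max)²).
n_e·A·C_max = 0.39 × 21.6 × 0.0577 = 0.4861 kg/m.
D = 4.67²/(4π × 7.43 × 0.4861²) = 0.989 m²/day.

0.989 m²/day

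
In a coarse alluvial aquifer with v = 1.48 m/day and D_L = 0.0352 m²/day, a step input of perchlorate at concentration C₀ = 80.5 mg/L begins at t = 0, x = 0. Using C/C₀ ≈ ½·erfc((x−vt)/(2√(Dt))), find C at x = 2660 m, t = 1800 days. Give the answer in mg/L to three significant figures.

For a continuous step input, C/C₀ ≈ ½·erfc((x−vt)/(2√(Dt))).
vt = 1.48 × 1800 = 2664 m and 2√(Dt) = 2√(0.0352 × 1800) = 15.92 m.
Argument (x−vt)/(2√(Dt)) = (2660 − 2664)/15.92 = -0.2513; ½·erfc(-0.2513) = 0.6389.
C = 80.5 × 0.6389 = 51.4 mg/L.

51.4 mg/L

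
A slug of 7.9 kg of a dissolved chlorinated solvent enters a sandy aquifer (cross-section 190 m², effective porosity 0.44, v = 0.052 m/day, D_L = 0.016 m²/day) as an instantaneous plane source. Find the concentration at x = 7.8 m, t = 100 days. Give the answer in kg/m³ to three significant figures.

For an instantaneous plane source, C(x,t) = M/(n_e·A·√(4πDt)) · exp(−(x−vt)²/(4Dt)), with n_e·A the pore (flow) area.
Plume center vt = 0.052 × 100 = 5.2 m, so the well at 7.8 m is 2.6 m downgradient of the peak.
√(4πDt) = 4.484 m, giving peak height M/(n_e·A·√(4πDt)) = 7.9/(0.44 × 190 × 4.484) = 0.02107 kg/m³.
(x−vt)²/(4Dt) = (2.6)²/(4 × 0.016 × 100) = 1.056; exp(−1.056) = 0.3478.
C = 0.02107 × 0.3478 = 0.00733 kg/m³.

0.00733 kg/m³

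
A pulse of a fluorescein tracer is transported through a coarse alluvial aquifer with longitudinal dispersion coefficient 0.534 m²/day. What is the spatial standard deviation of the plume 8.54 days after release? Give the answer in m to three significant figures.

3.02 m

Dispersive spreading gives a Gaussian with σ² = 2Dt; advection only shifts the center.
σ = √(2 × 0.534 × 8.54) = 3.02 m.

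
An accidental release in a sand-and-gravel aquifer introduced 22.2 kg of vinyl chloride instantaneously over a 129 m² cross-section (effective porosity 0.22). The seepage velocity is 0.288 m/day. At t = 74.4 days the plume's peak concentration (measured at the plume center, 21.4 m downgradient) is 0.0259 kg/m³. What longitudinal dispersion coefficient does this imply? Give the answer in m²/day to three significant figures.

At the plume center C_max = M/(n_e·A·√(4πDt)), so D = M²/(4πt·(n_e·A·C_max)²).
n_e·A·C_max = 0.22 × 129 × 0.0259 = 0.7350 kg/m.
D = 22.2²/(4π × 74.4 × 0.7350²) = 0.976 m²/day.

0.976 m²/day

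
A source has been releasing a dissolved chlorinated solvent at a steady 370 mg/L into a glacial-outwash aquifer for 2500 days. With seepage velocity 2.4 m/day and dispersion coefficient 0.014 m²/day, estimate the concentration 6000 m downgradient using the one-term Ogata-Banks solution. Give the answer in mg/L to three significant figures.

185 mg/L

For a continuous step input, C/C₀ ≈ ½·erfc((x−vt)/(2√(Dt))).
vt = 2.4 × 2500 = 6000 m and 2√(Dt) = 2√(0.014 × 2500) = 11.83 m.
Argument (x−vt)/(2√(Dt)) = (6000 − 6000)/11.83 = 0; ½·erfc(0) = 0.5000.
C = 370 × 0.5000 = 185 mg/L.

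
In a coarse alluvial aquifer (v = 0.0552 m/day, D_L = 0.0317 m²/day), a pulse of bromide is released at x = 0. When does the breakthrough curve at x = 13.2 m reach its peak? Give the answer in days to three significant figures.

229 days

For the 1D instantaneous-source solution, setting ∂C/∂t = 0 at fixed x gives v²t² + 2Dt − x² = 0, so t = (√(D² + v²x²) − D)/v².
√(D² + v²x²) = √(0.0317² + 0.0552² × 13.2²) = 0.7293; v² = 0.00304704.
t = (0.7293 − 0.0317)/0.00304704 = 229 days (vs. the pure-advection estimate x/v = 239 d).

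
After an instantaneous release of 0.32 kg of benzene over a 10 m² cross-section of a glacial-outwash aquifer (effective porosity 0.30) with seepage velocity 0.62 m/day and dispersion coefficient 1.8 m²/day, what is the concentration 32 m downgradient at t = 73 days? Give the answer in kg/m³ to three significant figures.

For an instantaneous plane source, C(x,t) = M/(n_e·A·√(4πDt)) · exp(−(x−vt)²/(4Dt)), with n_e·A the pore (flow) area.
Plume center vt = 0.62 × 73 = 45.26 m, so the well at 32 m is 13.26 m upgradient of the peak.
√(4πDt) = 40.64 m, giving peak height M/(n_e·A·√(4πDt)) = 0.32/(0.30 × 10 × 40.64) = 0.002625 kg/m³.
(x−vt)²/(4Dt) = (-13.26)²/(4 × 1.8 × 73) = 0.3345; exp(−0.3345) = 0.7157.
C = 0.002625 × 0.7157 = 0.00188 kg/m³.

0.00188 kg/m³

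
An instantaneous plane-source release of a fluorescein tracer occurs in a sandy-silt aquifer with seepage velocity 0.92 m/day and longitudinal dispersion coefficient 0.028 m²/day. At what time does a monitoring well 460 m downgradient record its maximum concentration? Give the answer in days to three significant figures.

500 days

For the 1D instantaneous-source solution, setting ∂C/∂t = 0 at fixed x gives v²t² + 2Dt − x² = 0, so t = (√(D² + v²x²) − D)/v².
√(D² + v²x²) = √(0.028² + 0.92² × 460²) = 423.2; v² = 0.8464.
t = (423.2 − 0.028)/0.8464 = 500 days (vs. the pure-advection estimate x/v = 500 d).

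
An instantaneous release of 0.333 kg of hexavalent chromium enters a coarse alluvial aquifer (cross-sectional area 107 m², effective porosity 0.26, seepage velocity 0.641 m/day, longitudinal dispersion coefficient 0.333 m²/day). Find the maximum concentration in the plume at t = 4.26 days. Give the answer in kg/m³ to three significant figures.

0.00284 kg/m³

The peak of an instantaneous 1D plume sits at x = vt; there the Gaussian factor is 1 and C_max = M/(n_e·A·√(4πDt)), where n_e·A is the pore area the mass is dissolved in.
√(4πDt) = √(4π × 0.333 × 4.26) = 4.222 m, so C_max = 0.333/(0.26 × 107 × 4.222) = 0.00284 kg/m³.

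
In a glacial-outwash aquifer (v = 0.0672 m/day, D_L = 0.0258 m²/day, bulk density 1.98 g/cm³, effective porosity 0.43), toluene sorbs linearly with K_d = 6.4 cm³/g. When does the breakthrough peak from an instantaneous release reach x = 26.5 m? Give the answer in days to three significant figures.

11800 days

Retardation factor R = 1 + ρ_b·K_d/n = 1 + 1.98 × 6.4/0.43 = 30.47.
Sorption retards both mechanisms: v_R = v/R = 0.002205 m/day, D_R = D/R = 0.0008467 m²/day.
Peak time from v_R²t² + 2D_R t − x² = 0: t = (√(D_R² + v_R²x²) − D_R)/v_R².
√(D_R² + v_R²x²) = √(0.0008467² + 0.002205² × 26.5²) = 0.05844; v_R² = 4.862e-06.
t = (0.05844 − 0.0008467)/4.862e-06 = 11800 days.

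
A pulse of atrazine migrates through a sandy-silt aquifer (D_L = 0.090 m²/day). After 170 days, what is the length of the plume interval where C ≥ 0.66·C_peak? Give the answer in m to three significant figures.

The plume is Gaussian with σ = √(2Dt) = √(2 × 0.090 × 170) = 5.532 m.
C/C_peak = exp(−Δx²/(2σ²)) = 0.66 ⇒ Δx = σ·√(−2 ln 0.66) = 5.532 × 0.9116 = 5.043 m.
Width = 2Δx = 10.1 m.

10.1 m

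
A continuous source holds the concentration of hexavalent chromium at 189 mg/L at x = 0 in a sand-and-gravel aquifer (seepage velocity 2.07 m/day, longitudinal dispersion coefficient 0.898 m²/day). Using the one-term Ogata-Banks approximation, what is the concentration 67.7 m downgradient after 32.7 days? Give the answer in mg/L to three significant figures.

94.4 mg/L

For a continuous step input, C/C₀ ≈ ½·erfc((x−vt)/(2√(Dt))).
vt = 2.07 × 32.7 = 67.689 m and 2√(Dt) = 2√(0.898 × 32.7) = 10.84 m.
Argument (x−vt)/(2√(Dt)) = (67.7 − 67.689)/10.84 = 0.001015; ½·erfc(0.001015) = 0.4994.
C = 189 × 0.4994 = 94.4 mg/L.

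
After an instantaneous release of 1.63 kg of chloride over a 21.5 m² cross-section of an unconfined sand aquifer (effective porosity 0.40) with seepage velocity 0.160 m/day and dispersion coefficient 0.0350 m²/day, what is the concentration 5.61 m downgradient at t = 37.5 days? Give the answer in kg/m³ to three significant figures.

0.0453 kg/m³

For an instantaneous plane source, C(x,t) = M/(n_e·A·√(4πDt)) · exp(−(x−vt)²/(4Dt)), with n_e·A the pore (flow) area.
Plume center vt = 0.160 × 37.5 = 6 m, so the well at 5.61 m is 0.39 m upgradient of the peak.
√(4πDt) = 4.061 m, giving peak height M/(n_e·A·√(4πDt)) = 1.63/(0.40 × 21.5 × 4.061) = 0.04667 kg/m³.
(x−vt)²/(4Dt) = (-0.39)²/(4 × 0.0350 × 37.5) = 0.02897; exp(−0.02897) = 0.9714.
C = 0.04667 × 0.9714 = 0.0453 kg/m³.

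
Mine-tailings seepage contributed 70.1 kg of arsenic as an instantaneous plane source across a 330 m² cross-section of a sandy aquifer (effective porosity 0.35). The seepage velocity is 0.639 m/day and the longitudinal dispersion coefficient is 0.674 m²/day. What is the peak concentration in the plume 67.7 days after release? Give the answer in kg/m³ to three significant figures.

The peak of an instantaneous 1D plume sits at x = vt; there the Gaussian factor is 1 and C_max = M/(n_e·A·√(4πDt)), where n_e·A is the pore area the mass is dissolved in.
√(4πDt) = √(4π × 0.674 × 67.7) = 23.95 m, so C_max = 70.1/(0.35 × 330 × 23.95) = 0.0253 kg/m³.

0.0253 kg/m³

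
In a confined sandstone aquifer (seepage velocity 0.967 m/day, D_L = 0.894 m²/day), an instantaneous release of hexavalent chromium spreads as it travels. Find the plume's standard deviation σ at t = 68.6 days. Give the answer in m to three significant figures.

11.1 m

Dispersive spreading gives a Gaussian with σ² = 2Dt; advection only shifts the center.
σ = √(2 × 0.894 × 68.6) = 11.1 m.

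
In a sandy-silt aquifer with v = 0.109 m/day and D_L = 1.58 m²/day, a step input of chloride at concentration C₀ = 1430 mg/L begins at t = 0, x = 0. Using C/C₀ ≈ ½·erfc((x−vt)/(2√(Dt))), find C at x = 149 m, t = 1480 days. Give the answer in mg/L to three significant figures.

817 mg/L

For a continuous step input, C/C₀ ≈ ½·erfc((x−vt)/(2√(Dt))).
vt = 0.109 × 1480 = 161.32 m and 2√(Dt) = 2√(1.58 × 1480) = 96.71 m.
Argument (x−vt)/(2√(Dt)) = (149 − 161.32)/96.71 = -0.1274; ½·erfc(-0.1274) = 0.5715.
C = 1430 × 0.5715 = 817 mg/L.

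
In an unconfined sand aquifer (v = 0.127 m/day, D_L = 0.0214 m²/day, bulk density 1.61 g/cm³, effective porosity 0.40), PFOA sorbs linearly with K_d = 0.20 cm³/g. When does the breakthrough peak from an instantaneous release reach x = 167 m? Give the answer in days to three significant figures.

2370 days

Retardation factor R = 1 + ρ_b·K_d/n = 1 + 1.61 × 0.20/0.40 = 1.805.
Sorption retards both mechanisms: v_R = v/R = 0.07036 m/day, D_R = D/R = 0.01186 m²/day.
Peak time from v_R²t² + 2D_R t − x² = 0: t = (√(D_R² + v_R²x²) − D_R)/v_R².
√(D_R² + v_R²x²) = √(0.01186² + 0.07036² × 167²) = 11.75; v_R² = 0.004951.
t = (11.75 − 0.01186)/0.004951 = 2370 days.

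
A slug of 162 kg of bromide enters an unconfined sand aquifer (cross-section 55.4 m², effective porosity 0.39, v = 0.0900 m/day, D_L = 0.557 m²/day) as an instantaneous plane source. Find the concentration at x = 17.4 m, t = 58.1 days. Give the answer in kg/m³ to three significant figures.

For an instantaneous plane source, C(x,t) = M/(n_e·A·√(4πDt)) · exp(−(x−vt)²/(4Dt)), with n_e·A the pore (flow) area.
Plume center vt = 0.0900 × 58.1 = 5.229 m, so the well at 17.4 m is 12.171 m downgradient of the peak.
√(4πDt) = 20.17 m, giving peak height M/(n_e·A·√(4πDt)) = 162/(0.39 × 55.4 × 20.17) = 0.3717 kg/m³.
(x−vt)²/(4Dt) = (12.171)²/(4 × 0.557 × 58.1) = 1.144; exp(−1.144) = 0.3185.
C = 0.3717 × 0.3185 = 0.118 kg/m³.

0.118 kg/m³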